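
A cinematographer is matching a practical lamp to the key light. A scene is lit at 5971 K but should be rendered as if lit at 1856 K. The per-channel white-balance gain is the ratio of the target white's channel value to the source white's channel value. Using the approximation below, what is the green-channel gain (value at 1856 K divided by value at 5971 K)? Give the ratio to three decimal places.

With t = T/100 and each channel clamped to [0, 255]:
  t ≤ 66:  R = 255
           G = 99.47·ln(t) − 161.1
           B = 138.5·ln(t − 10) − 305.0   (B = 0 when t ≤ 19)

0.527

At 5971 K (t = 59.71):
  G = 99.47·ln 59.71 − 161.1 = 99.47·4.0895 − 161.1 = 245.683.
At 1856 K (t = 18.56):
  G = 99.47·ln 18.56 − 161.1 = 99.47·2.9210 − 161.1 = 129.453.
Gain = 129.453 / 245.683 = 0.5269 → 0.527.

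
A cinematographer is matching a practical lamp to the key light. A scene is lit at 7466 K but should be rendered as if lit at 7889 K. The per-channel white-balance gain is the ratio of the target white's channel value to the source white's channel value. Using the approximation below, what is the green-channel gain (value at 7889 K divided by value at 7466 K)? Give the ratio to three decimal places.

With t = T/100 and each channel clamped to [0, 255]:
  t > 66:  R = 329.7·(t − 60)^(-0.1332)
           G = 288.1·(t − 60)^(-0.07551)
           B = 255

0.981

At 7466 K (t = 74.66):
  G = 288.1·(74.66 − 60)^(-0.07551) = 288.1·14.66^(-0.07551) = 288.1·0.81648 = 235.228.
At 7889 K (t = 78.89):
  G = 288.1·(78.89 − 60)^(-0.07551) = 288.1·18.89^(-0.07551) = 288.1·0.80100 = 230.768.
Gain = 230.768 / 235.228 = 0.9810 → 0.981.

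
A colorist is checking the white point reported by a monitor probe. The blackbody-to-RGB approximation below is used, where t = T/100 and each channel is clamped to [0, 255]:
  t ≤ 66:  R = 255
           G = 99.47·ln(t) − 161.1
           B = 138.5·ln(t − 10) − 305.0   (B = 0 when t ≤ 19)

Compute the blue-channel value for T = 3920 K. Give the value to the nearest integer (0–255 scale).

162

t = 3920/100 = 39.2; the t ≤ 66 branch applies.
B = 138.5·ln(39.2 − 10) − 305.0 = 138.5·ln 29.2 − 305.0 = 138.5·3.3742 − 305.0 = 162.322.
Rounded: 162.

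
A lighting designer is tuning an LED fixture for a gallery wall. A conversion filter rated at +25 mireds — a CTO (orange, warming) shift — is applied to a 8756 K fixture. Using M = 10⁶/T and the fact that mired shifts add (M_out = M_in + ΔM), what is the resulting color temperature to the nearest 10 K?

M_in = 10⁶/8756 = 114.21 mireds.
M_out = 114.21 + (+25) = 139.21 mireds.
T_out = 10⁶/139.21 = 7183.5 K → 7180 K.

7180 K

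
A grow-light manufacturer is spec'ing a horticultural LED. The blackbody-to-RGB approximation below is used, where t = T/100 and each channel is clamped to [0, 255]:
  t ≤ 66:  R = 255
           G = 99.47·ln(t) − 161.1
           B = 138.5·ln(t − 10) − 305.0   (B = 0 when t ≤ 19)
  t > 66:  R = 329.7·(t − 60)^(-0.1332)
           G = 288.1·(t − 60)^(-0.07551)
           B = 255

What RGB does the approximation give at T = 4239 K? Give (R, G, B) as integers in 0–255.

t = 4239/100 = 42.39; the t ≤ 66 branch applies.
R = 255 by definition for t ≤ 66.
G = 99.47·ln 42.39 − 161.1 = 99.47·3.7469 − 161.1 = 211.605.
B = 138.5·ln(42.39 − 10) − 305.0 = 138.5·ln 32.39 − 305.0 = 138.5·3.4778 − 305.0 = 176.682.
Rounded: (255, 212, 177).

(255, 212, 177)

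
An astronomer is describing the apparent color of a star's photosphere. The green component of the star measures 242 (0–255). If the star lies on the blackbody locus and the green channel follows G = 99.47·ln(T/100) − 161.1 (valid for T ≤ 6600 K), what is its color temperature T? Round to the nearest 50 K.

ln t = (242 + 161.1) / 99.47 = 4.0525.
t = e^4.0525 = 57.540.
T = 100·t = 5754 K → 5750 K to the nearest 50 K.

5750 K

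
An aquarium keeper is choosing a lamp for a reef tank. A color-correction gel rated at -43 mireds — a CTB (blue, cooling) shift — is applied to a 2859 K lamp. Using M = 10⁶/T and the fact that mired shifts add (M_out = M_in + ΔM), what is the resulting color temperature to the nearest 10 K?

3260 K

M_in = 10⁶/2859 = 349.77 mireds.
M_out = 349.77 + (-43) = 306.77 mireds.
T_out = 10⁶/306.77 = 3259.7 K → 3260 K.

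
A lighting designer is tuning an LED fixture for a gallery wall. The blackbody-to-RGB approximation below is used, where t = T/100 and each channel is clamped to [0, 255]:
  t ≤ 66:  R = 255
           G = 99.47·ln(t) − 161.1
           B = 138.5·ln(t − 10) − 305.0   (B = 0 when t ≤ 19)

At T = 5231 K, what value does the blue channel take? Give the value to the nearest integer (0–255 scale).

214

t = 5231/100 = 52.31; the t ≤ 66 branch applies.
B = 138.5·ln(52.31 − 10) − 305.0 = 138.5·ln 42.31 − 305.0 = 138.5·3.7450 − 305.0 = 213.686.
Rounded: 214.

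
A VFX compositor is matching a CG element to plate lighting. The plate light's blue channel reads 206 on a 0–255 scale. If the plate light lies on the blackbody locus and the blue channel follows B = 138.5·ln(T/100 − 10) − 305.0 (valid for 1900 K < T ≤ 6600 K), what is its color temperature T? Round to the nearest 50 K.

5000 K

ln(t − 10) = (206 + 305.0) / 138.5 = 3.6895.
t − 10 = e^3.6895 = 40.026, so t = 50.026.
T = 100·t = 5003 K → 5000 K to the nearest 50 K.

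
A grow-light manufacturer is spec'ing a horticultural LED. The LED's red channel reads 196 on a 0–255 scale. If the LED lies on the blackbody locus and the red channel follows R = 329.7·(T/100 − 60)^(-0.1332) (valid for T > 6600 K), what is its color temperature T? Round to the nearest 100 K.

11000 K

(t − 60)^(-0.1332) = 196/329.7 = 0.59448.
t − 60 = 0.59448^(1/-0.1332) = 0.59448^(-7.508) = 49.621, so t = 109.621.
T = 100·t = 10962 K → 11000 K to the nearest 100 K.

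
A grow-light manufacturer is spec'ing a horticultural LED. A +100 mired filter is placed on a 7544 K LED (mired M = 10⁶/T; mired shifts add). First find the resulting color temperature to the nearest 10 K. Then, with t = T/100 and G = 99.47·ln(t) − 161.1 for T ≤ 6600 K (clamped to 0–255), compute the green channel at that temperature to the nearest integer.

M_in = 10⁶/7544 = 132.56; M_out = 132.56 + (+100) = 232.56.
T_out = 10⁶/232.56 = 4300.0 K → 4300 K; t = 43.
G = 99.47·ln 43 − 161.1 = 99.47·3.7612 − 161.1 = 213.027.
Rounded: 213.

213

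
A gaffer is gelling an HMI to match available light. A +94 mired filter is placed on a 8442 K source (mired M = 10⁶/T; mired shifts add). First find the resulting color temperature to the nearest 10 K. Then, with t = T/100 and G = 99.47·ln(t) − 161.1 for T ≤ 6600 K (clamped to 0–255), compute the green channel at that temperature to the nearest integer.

222

M_in = 10⁶/8442 = 118.46; M_out = 118.46 + (+94) = 212.46.
T_out = 10⁶/212.46 = 4706.9 K → 4710 K; t = 47.1.
G = 99.47·ln 47.1 − 161.1 = 99.47·3.8523 − 161.1 = 222.086.
Rounded: 222.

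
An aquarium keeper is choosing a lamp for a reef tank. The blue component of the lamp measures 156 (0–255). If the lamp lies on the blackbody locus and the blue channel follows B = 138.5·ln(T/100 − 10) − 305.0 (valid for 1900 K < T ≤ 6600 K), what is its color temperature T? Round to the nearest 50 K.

ln(t − 10) = (156 + 305.0) / 138.5 = 3.3285.
t − 10 = e^3.3285 = 27.897, so t = 37.897.
T = 100·t = 3790 K → 3800 K to the nearest 50 K.

3800 K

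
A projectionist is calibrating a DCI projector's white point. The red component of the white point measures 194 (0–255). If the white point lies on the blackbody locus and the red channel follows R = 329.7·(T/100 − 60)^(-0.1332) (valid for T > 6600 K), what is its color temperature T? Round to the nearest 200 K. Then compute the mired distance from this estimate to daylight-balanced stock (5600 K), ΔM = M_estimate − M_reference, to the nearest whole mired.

-91 mireds

(t − 60)^(-0.1332) = 194/329.7 = 0.58841.
t − 60 = 0.58841^(1/-0.1332) = 0.58841^(-7.508) = 53.593, so t = 113.593.
T = 100·t = 11359 K → 11400 K to the nearest 200 K.
M_estimate = 10⁶/11400 = 87.72; M_reference = 10⁶/5600 = 178.57.
ΔM = 87.72 − 178.57 = -90.85 → -91 mireds.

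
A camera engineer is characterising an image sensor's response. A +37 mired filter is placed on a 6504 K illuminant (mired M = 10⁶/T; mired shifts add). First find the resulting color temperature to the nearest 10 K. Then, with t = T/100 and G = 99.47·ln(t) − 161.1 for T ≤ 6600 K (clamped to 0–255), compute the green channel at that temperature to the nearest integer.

233

M_in = 10⁶/6504 = 153.75; M_out = 153.75 + (+37) = 190.75.
T_out = 10⁶/190.75 = 5242.4 K → 5240 K; t = 52.4.
G = 99.47·ln 52.4 − 161.1 = 99.47·3.9589 − 161.1 = 232.692.
Rounded: 233.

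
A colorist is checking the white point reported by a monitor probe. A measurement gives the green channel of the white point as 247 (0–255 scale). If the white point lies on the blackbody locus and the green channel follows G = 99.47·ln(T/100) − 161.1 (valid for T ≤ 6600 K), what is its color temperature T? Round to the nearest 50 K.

ln t = (247 + 161.1) / 99.47 = 4.1027.
t = e^4.1027 = 60.506.
T = 100·t = 6051 K → 6050 K to the nearest 50 K.

6050 K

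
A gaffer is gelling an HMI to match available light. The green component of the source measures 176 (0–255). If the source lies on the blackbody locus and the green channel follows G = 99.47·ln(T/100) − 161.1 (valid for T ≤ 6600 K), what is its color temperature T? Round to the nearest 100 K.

3000 K

ln t = (176 + 161.1) / 99.47 = 3.3890.
t = e^3.3890 = 29.635.
T = 100·t = 2964 K → 3000 K to the nearest 100 K.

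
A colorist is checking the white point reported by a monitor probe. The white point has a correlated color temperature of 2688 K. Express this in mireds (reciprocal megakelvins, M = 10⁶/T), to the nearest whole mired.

372 mireds

M = 10⁶ / 2688 = 372.024 → 372 mireds.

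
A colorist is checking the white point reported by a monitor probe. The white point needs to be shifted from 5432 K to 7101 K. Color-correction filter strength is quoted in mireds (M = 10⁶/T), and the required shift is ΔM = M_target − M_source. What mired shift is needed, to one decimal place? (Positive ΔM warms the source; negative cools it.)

-43.3 mireds

M_source = 10⁶/5432 = 184.094; M_target = 10⁶/7101 = 140.825.
ΔM = 140.825 − 184.094 = -43.269 → -43.3 mireds, a cooling shift.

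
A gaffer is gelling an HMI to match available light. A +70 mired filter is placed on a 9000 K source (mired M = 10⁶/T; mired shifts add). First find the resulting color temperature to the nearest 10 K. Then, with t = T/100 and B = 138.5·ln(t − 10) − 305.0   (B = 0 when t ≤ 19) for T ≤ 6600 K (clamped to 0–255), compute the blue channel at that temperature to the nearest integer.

M_in = 10⁶/9000 = 111.11; M_out = 111.11 + (+70) = 181.11.
T_out = 10⁶/181.11 = 5521.5 K → 5520 K; t = 55.2.
B = 138.5·ln(55.2 − 10) − 305.0 = 138.5·ln 45.2 − 305.0 = 138.5·3.8111 − 305.0 = 222.837.
Rounded: 223.

223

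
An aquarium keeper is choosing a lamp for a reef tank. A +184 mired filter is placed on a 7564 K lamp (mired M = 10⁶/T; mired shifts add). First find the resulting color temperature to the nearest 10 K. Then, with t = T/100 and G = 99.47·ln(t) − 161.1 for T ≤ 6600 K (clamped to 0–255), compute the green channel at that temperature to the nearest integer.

182

M_in = 10⁶/7564 = 132.21; M_out = 132.21 + (+184) = 316.21.
T_out = 10⁶/316.21 = 3162.5 K → 3160 K; t = 31.6.
G = 99.47·ln 31.6 − 161.1 = 99.47·3.4532 − 161.1 = 182.386.
Rounded: 182.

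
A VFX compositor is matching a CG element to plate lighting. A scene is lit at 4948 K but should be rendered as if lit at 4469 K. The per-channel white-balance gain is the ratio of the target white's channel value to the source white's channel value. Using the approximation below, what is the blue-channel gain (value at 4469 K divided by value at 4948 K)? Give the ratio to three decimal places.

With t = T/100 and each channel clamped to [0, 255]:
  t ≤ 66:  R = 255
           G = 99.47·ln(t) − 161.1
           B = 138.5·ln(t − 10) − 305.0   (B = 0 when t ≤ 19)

At 4948 K (t = 49.48):
  B = 138.5·ln(49.48 − 10) − 305.0 = 138.5·ln 39.48 − 305.0 = 138.5·3.6758 − 305.0 = 204.097.
At 4469 K (t = 44.69):
  B = 138.5·ln(44.69 − 10) − 305.0 = 138.5·ln 34.69 − 305.0 = 138.5·3.5465 − 305.0 = 186.184.
Gain = 186.184 / 204.097 = 0.9122 → 0.912.

0.912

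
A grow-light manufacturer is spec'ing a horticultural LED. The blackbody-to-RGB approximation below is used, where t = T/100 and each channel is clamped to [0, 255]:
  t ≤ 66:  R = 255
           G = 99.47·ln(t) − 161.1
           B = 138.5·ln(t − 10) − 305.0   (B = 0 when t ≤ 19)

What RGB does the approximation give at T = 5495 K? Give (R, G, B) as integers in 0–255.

t = 5495/100 = 54.95; the t ≤ 66 branch applies.
R = 255 by definition for t ≤ 66.
G = 99.47·ln 54.95 − 161.1 = 99.47·4.0064 − 161.1 = 237.419.
B = 138.5·ln(54.95 − 10) − 305.0 = 138.5·ln 44.95 − 305.0 = 138.5·3.8056 − 305.0 = 222.069.
Rounded: (255, 237, 222).

(255, 237, 222)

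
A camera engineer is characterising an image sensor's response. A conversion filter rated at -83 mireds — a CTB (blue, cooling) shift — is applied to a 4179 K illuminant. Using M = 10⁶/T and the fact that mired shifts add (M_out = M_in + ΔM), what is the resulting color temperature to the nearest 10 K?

6400 K

M_in = 10⁶/4179 = 239.29 mireds.
M_out = 239.29 + (-83) = 156.29 mireds.
T_out = 10⁶/156.29 = 6398.3 K → 6400 K.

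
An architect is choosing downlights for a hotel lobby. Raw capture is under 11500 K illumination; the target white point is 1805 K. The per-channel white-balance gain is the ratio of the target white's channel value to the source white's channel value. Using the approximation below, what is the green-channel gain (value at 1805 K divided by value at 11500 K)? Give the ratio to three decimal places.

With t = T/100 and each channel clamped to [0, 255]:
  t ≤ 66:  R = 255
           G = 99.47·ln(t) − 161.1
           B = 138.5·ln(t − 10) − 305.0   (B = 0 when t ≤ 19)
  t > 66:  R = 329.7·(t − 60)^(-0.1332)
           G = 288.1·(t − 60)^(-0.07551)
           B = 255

0.595

At 11500 K (t = 115):
  G = 288.1·(115 − 60)^(-0.07551) = 288.1·55^(-0.07551) = 288.1·0.73890 = 212.877.
At 1805 K (t = 18.05):
  G = 99.47·ln 18.05 − 161.1 = 99.47·2.8931 − 161.1 = 126.681.
Gain = 126.681 / 212.877 = 0.5951 → 0.595.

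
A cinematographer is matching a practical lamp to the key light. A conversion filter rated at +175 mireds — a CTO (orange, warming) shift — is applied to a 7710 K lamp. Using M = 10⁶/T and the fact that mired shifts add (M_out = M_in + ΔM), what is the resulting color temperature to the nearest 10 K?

M_in = 10⁶/7710 = 129.70 mireds.
M_out = 129.70 + (+175) = 304.70 mireds.
T_out = 10⁶/304.70 = 3281.9 K → 3280 K.

3280 K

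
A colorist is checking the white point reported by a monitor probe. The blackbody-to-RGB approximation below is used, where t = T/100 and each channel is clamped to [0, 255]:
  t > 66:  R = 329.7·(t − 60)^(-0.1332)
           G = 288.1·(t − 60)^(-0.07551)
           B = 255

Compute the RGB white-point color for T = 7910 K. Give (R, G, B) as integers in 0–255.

(223, 231, 255)

t = 7910/100 = 79.1; the t > 66 branch applies.
R = 329.7·(79.1 − 60)^(-0.1332) = 329.7·19.1^(-0.1332) = 329.7·0.67510 = 222.580.
G = 288.1·(79.1 − 60)^(-0.07551) = 288.1·19.1^(-0.07551) = 288.1·0.80033 = 230.575.
B = 255 by definition for t > 66.
Rounded: (223, 231, 255).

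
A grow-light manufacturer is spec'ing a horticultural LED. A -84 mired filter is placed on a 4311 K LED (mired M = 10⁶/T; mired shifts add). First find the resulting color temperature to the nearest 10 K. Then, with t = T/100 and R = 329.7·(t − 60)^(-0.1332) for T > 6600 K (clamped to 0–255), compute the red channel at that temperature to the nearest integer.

252

M_in = 10⁶/4311 = 231.96; M_out = 231.96 + (-84) = 147.96.
T_out = 10⁶/147.96 = 6758.4 K → 6760 K; t = 67.6.
R = 329.7·(67.6 − 60)^(-0.1332) = 329.7·7.6^(-0.1332) = 329.7·0.76327 = 251.649.
Rounded: 252.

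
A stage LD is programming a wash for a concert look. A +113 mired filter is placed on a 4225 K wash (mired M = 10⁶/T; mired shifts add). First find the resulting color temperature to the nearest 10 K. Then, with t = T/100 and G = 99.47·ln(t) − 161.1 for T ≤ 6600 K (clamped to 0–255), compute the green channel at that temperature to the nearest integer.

M_in = 10⁶/4225 = 236.69; M_out = 236.69 + (+113) = 349.69.
T_out = 10⁶/349.69 = 2859.7 K → 2860 K; t = 28.6.
G = 99.47·ln 28.6 − 161.1 = 99.47·3.3534 − 161.1 = 172.463.
Rounded: 172.

172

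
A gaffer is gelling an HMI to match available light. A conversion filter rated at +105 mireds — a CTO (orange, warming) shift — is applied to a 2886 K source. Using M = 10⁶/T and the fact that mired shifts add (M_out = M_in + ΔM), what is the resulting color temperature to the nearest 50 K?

2200 K

M_in = 10⁶/2886 = 346.50 mireds.
M_out = 346.50 + (+105) = 451.50 mireds.
T_out = 10⁶/451.50 = 2214.8 K → 2200 K.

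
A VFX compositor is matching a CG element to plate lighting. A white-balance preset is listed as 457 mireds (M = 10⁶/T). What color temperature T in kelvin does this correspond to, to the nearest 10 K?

T = 10⁶ / 457 = 2188.18 K → 2190 K.

2190 K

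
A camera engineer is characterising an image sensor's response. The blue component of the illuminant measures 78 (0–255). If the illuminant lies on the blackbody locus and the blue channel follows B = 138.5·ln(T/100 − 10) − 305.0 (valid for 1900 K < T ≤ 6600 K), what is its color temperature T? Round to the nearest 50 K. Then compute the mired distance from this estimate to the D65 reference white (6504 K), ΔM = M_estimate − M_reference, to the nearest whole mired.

+231 mireds

ln(t − 10) = (78 + 305.0) / 138.5 = 2.7653.
t − 10 = e^2.7653 = 15.884, so t = 25.884.
T = 100·t = 2588 K → 2600 K to the nearest 50 K.
M_estimate = 10⁶/2600 = 384.62; M_reference = 10⁶/6504 = 153.75.
ΔM = 384.62 − 153.75 = 230.86 → +231 mireds.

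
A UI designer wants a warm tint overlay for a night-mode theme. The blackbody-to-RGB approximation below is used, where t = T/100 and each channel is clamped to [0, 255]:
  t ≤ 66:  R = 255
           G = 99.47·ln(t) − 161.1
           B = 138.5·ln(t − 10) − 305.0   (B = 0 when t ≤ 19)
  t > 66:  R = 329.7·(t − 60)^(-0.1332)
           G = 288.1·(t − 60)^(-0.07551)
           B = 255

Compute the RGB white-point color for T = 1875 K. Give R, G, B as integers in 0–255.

R=255, G=130, B=0

t = 1875/100 = 18.75; the t ≤ 66 branch applies.
R = 255 by definition for t ≤ 66.
G = 99.47·ln 18.75 − 161.1 = 99.47·2.9312 − 161.1 = 130.466.
t = 18.75 ≤ 19, so B = 0.
Rounded: (255, 130, 0).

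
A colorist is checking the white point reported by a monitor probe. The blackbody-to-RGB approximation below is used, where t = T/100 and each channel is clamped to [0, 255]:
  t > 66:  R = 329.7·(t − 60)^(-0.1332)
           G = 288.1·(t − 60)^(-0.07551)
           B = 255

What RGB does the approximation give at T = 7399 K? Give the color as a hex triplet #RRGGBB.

t = 7399/100 = 73.99; the t > 66 branch applies.
R = 329.7·(73.99 − 60)^(-0.1332) = 329.7·13.99^(-0.1332) = 329.7·0.70368 = 232.004.
G = 288.1·(73.99 − 60)^(-0.07551) = 288.1·13.99^(-0.07551) = 288.1·0.81937 = 236.060.
B = 255 by definition for t > 66.
Rounded: (232, 236, 255).
In hex: #E8ECFF.

#E8ECFF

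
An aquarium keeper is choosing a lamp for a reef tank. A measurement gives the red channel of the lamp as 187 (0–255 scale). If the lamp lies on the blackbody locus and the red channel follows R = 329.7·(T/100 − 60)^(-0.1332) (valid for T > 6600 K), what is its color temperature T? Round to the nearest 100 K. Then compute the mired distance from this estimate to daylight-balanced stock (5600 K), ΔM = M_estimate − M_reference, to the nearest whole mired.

-102 mireds

(t − 60)^(-0.1332) = 187/329.7 = 0.56718.
t − 60 = 0.56718^(1/-0.1332) = 0.56718^(-7.508) = 70.620, so t = 130.620.
T = 100·t = 13062 K → 13100 K to the nearest 100 K.
M_estimate = 10⁶/13100 = 76.34; M_reference = 10⁶/5600 = 178.57.
ΔM = 76.34 − 178.57 = -102.24 → -102 mireds.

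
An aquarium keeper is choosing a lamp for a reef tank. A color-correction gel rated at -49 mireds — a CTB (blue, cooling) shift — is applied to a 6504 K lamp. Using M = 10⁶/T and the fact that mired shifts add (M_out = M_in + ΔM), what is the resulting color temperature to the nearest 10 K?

M_in = 10⁶/6504 = 153.75 mireds.
M_out = 153.75 + (-49) = 104.75 mireds.
T_out = 10⁶/104.75 = 9546.4 K → 9550 K.

9550 K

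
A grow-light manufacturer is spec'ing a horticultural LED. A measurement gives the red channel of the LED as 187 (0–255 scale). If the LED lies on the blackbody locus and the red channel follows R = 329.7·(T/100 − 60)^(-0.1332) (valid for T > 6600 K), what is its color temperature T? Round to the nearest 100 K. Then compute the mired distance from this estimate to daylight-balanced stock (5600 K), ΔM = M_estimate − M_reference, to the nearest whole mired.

(t − 60)^(-0.1332) = 187/329.7 = 0.56718.
t − 60 = 0.56718^(1/-0.1332) = 0.56718^(-7.508) = 70.620, so t = 130.620.
T = 100·t = 13062 K → 13100 K to the nearest 100 K.
M_estimate = 10⁶/13100 = 76.34; M_reference = 10⁶/5600 = 178.57.
ΔM = 76.34 − 178.57 = -102.24 → -102 mireds.

-102 mireds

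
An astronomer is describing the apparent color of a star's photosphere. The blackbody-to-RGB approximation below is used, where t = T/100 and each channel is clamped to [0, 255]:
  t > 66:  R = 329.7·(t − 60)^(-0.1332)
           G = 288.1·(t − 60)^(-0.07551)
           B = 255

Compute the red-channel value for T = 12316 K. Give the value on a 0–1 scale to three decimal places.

0.744

t = 12316/100 = 123.16; the t > 66 branch applies.
R = 329.7·(123.16 − 60)^(-0.1332) = 329.7·63.16^(-0.1332) = 329.7·0.57568 = 189.802.
On a 0–1 scale: 189.802/255 = 0.7443 → 0.744.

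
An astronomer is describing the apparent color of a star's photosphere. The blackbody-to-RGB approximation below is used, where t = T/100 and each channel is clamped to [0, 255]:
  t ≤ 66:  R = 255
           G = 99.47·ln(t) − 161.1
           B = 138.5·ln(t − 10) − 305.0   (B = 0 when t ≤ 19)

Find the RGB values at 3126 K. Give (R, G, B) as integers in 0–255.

(255, 181, 118)

t = 3126/100 = 31.26; the t ≤ 66 branch applies.
R = 255 by definition for t ≤ 66.
G = 99.47·ln 31.26 − 161.1 = 99.47·3.4423 − 161.1 = 181.309.
B = 138.5·ln(31.26 − 10) − 305.0 = 138.5·ln 21.26 − 305.0 = 138.5·3.0568 − 305.0 = 118.371.
Rounded: (255, 181, 118).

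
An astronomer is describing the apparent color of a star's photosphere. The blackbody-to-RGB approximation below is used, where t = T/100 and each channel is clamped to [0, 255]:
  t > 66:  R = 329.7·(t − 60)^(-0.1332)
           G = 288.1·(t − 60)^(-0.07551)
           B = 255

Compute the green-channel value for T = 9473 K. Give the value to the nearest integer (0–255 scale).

t = 9473/100 = 94.73; the t > 66 branch applies.
G = 288.1·(94.73 − 60)^(-0.07551) = 288.1·34.73^(-0.07551) = 288.1·0.76500 = 220.396.
Rounded: 220.

220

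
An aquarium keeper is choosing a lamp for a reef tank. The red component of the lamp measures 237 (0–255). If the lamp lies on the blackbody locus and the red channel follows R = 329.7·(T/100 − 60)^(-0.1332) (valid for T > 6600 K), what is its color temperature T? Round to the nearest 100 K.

7200 K

(t − 60)^(-0.1332) = 237/329.7 = 0.71884.
t − 60 = 0.71884^(1/-0.1332) = 0.71884^(-7.508) = 11.922, so t = 71.922.
T = 100·t = 7192 K → 7200 K to the nearest 100 K.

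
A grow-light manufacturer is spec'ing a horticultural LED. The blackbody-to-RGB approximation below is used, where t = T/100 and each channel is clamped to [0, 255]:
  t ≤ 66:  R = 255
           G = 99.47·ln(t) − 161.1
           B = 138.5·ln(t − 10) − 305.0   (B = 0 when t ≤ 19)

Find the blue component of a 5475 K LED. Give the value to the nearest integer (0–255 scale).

t = 5475/100 = 54.75; the t ≤ 66 branch applies.
B = 138.5·ln(54.75 − 10) − 305.0 = 138.5·ln 44.75 − 305.0 = 138.5·3.8011 − 305.0 = 221.451.
Rounded: 221.

221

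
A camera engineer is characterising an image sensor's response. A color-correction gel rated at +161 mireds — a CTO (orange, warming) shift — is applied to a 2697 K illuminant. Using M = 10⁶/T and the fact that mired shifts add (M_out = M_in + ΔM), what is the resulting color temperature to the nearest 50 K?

M_in = 10⁶/2697 = 370.78 mireds.
M_out = 370.78 + (+161) = 531.78 mireds.
T_out = 10⁶/531.78 = 1880.5 K → 1900 K.

1900 K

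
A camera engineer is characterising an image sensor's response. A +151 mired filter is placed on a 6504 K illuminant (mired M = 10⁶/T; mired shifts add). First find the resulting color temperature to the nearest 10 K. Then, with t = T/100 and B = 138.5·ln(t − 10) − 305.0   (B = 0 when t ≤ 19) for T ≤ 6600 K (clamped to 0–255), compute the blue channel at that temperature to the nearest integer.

M_in = 10⁶/6504 = 153.75; M_out = 153.75 + (+151) = 304.75.
T_out = 10⁶/304.75 = 3281.4 K → 3280 K; t = 32.8.
B = 138.5·ln(32.8 − 10) − 305.0 = 138.5·ln 22.8 − 305.0 = 138.5·3.1268 − 305.0 = 128.056.
Rounded: 128.

128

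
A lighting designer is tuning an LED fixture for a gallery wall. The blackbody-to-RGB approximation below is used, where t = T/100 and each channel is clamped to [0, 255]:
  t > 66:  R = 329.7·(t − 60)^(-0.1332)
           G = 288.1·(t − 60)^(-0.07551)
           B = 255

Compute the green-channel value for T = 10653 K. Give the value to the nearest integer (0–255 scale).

t = 10653/100 = 106.53; the t > 66 branch applies.
G = 288.1·(106.53 − 60)^(-0.07551) = 288.1·46.53^(-0.07551) = 288.1·0.74829 = 215.582.
Rounded: 216.

216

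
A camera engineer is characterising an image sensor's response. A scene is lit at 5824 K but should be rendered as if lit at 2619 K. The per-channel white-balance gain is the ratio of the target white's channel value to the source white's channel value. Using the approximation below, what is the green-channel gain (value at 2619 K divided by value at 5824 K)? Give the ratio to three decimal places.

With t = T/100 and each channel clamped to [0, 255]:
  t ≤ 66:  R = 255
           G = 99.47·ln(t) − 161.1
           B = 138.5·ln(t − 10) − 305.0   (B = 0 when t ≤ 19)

0.673

At 5824 K (t = 58.24):
  G = 99.47·ln 58.24 − 161.1 = 99.47·4.0646 − 161.1 = 243.203.
At 2619 K (t = 26.19):
  G = 99.47·ln 26.19 − 161.1 = 99.47·3.2654 − 161.1 = 163.707.
Gain = 163.707 / 243.203 = 0.6731 → 0.673.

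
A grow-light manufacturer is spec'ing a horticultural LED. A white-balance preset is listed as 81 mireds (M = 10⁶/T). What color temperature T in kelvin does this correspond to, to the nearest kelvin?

12346 K

T = 10⁶ / 81 = 12345.68 K → 12346 K.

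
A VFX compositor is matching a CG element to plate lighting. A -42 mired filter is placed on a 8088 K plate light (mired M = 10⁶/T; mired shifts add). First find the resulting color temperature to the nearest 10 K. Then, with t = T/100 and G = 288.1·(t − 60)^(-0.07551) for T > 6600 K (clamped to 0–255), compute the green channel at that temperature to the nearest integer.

M_in = 10⁶/8088 = 123.64; M_out = 123.64 + (-42) = 81.64.
T_out = 10⁶/81.64 = 12248.9 K → 12250 K; t = 122.5.
G = 288.1·(122.5 − 60)^(-0.07551) = 288.1·62.5^(-0.07551) = 288.1·0.73180 = 210.832.
Rounded: 211.

211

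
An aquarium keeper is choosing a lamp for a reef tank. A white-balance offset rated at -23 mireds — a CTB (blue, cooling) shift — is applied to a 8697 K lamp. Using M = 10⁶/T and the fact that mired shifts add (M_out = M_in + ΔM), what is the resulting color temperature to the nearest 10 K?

M_in = 10⁶/8697 = 114.98 mireds.
M_out = 114.98 + (-23) = 91.98 mireds.
T_out = 10⁶/91.98 = 10871.7 K → 10870 K.

10870 K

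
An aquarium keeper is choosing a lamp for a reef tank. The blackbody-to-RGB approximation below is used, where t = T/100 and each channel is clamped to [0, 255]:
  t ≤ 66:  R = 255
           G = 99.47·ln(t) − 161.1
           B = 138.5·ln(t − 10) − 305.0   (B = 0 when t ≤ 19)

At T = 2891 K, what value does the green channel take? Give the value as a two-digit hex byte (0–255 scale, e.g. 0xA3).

0xAE

t = 2891/100 = 28.91; the t ≤ 66 branch applies.
G = 99.47·ln 28.91 − 161.1 = 99.47·3.3642 − 161.1 = 173.536.
Rounded: 174; in hex, 0xAE.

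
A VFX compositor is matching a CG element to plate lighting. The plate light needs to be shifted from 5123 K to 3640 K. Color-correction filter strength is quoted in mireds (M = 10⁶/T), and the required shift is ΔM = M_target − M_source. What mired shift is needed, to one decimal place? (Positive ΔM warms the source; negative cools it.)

+79.5 mireds

M_source = 10⁶/5123 = 195.198; M_target = 10⁶/3640 = 274.725.
ΔM = 274.725 − 195.198 = 79.527 → +79.5 mireds, a warming shift.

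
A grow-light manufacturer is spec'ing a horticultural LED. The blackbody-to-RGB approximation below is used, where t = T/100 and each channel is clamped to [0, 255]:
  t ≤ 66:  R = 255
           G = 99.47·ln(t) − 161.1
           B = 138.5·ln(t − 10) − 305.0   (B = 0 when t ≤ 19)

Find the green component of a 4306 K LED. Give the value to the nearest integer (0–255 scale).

213

t = 4306/100 = 43.06; the t ≤ 66 branch applies.
G = 99.47·ln 43.06 − 161.1 = 99.47·3.7626 − 161.1 = 213.165.
Rounded: 213.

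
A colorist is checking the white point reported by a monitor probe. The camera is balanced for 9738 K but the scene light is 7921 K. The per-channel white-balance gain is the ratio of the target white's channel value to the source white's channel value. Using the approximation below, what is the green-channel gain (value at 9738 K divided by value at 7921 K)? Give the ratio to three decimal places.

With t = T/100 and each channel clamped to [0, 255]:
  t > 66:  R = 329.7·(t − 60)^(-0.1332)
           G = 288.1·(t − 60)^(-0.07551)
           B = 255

0.951

At 7921 K (t = 79.21):
  G = 288.1·(79.21 − 60)^(-0.07551) = 288.1·19.21^(-0.07551) = 288.1·0.79998 = 230.475.
At 9738 K (t = 97.38):
  G = 288.1·(97.38 − 60)^(-0.07551) = 288.1·37.38^(-0.07551) = 288.1·0.76076 = 219.176.
Gain = 219.176 / 230.475 = 0.9510 → 0.951.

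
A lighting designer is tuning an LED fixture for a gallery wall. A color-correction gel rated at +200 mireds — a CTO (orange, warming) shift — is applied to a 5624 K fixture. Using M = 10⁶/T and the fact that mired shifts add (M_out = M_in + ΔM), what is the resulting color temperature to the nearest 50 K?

2650 K

M_in = 10⁶/5624 = 177.81 mireds.
M_out = 177.81 + (+200) = 377.81 mireds.
T_out = 10⁶/377.81 = 2646.8 K → 2650 K.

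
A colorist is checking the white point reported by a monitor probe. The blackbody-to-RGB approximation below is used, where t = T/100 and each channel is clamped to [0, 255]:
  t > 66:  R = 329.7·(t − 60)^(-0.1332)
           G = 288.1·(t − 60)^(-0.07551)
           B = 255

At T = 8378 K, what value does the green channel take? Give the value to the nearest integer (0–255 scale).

227

t = 8378/100 = 83.78; the t > 66 branch applies.
G = 288.1·(83.78 − 60)^(-0.07551) = 288.1·23.78^(-0.07551) = 288.1·0.78719 = 226.791.
Rounded: 227.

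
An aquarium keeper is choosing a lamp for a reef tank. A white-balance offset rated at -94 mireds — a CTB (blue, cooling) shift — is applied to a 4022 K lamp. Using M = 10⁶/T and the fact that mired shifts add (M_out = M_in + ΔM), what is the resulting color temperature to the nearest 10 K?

M_in = 10⁶/4022 = 248.63 mireds.
M_out = 248.63 + (-94) = 154.63 mireds.
T_out = 10⁶/154.63 = 6466.9 K → 6470 K.

6470 K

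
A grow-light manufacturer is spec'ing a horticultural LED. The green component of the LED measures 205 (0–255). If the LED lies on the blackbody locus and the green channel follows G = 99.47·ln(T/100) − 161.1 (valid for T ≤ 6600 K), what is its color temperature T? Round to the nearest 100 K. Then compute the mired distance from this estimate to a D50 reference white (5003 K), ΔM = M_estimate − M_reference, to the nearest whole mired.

ln t = (205 + 161.1) / 99.47 = 3.6805.
t = e^3.6805 = 39.666.
T = 100·t = 3967 K → 4000 K to the nearest 100 K.
M_estimate = 10⁶/4000 = 250.00; M_reference = 10⁶/5003 = 199.88.
ΔM = 250.00 − 199.88 = 50.12 → +50 mireds.

+50 mireds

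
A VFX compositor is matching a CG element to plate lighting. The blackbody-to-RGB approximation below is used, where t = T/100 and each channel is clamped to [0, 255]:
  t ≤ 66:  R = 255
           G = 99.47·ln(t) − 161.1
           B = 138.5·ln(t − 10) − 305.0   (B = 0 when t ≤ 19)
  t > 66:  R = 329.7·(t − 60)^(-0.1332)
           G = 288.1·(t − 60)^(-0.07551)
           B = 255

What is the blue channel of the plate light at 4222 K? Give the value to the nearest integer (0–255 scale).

t = 4222/100 = 42.22; the t ≤ 66 branch applies.
B = 138.5·ln(42.22 − 10) − 305.0 = 138.5·ln 32.22 − 305.0 = 138.5·3.4726 − 305.0 = 175.953.
Rounded: 176.

176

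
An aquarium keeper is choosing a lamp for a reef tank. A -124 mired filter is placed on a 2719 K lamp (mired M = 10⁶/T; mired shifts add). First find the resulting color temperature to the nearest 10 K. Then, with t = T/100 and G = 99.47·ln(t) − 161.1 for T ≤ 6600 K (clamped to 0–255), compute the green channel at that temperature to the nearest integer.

M_in = 10⁶/2719 = 367.78; M_out = 367.78 + (-124) = 243.78.
T_out = 10⁶/243.78 = 4102.0 K → 4100 K; t = 41.
G = 99.47·ln 41 − 161.1 = 99.47·3.7136 − 161.1 = 208.289.
Rounded: 208.

208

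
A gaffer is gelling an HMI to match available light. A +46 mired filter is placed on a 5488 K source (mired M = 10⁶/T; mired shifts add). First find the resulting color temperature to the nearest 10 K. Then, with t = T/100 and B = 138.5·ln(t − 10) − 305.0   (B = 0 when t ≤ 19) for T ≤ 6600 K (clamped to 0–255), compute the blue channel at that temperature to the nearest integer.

183

M_in = 10⁶/5488 = 182.22; M_out = 182.22 + (+46) = 228.22.
T_out = 10⁶/228.22 = 4381.8 K → 4380 K; t = 43.8.
B = 138.5·ln(43.8 − 10) − 305.0 = 138.5·ln 33.8 − 305.0 = 138.5·3.5205 − 305.0 = 182.584.
Rounded: 183.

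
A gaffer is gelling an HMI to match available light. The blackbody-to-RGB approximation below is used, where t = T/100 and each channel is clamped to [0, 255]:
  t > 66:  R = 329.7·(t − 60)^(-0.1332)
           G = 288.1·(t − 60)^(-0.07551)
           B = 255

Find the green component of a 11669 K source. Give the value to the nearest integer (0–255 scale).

t = 11669/100 = 116.69; the t > 66 branch applies.
G = 288.1·(116.69 − 60)^(-0.07551) = 288.1·56.69^(-0.07551) = 288.1·0.73721 = 212.391.
Rounded: 212.

212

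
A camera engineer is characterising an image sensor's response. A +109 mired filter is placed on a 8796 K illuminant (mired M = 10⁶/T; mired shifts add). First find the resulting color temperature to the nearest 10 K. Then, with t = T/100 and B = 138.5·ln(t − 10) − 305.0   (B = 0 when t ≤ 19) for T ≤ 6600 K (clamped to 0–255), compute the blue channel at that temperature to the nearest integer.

M_in = 10⁶/8796 = 113.69; M_out = 113.69 + (+109) = 222.69.
T_out = 10⁶/222.69 = 4490.6 K → 4490 K; t = 44.9.
B = 138.5·ln(44.9 − 10) − 305.0 = 138.5·ln 34.9 − 305.0 = 138.5·3.5525 − 305.0 = 187.019.
Rounded: 187.

187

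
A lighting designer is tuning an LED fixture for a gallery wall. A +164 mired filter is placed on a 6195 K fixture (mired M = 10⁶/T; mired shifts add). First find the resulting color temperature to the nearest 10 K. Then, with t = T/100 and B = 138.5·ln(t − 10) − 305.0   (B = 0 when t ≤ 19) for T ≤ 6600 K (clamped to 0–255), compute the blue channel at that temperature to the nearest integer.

115

M_in = 10⁶/6195 = 161.42; M_out = 161.42 + (+164) = 325.42.
T_out = 10⁶/325.42 = 3072.9 K → 3070 K; t = 30.7.
B = 138.5·ln(30.7 − 10) − 305.0 = 138.5·ln 20.7 − 305.0 = 138.5·3.0301 − 305.0 = 114.674.
Rounded: 115.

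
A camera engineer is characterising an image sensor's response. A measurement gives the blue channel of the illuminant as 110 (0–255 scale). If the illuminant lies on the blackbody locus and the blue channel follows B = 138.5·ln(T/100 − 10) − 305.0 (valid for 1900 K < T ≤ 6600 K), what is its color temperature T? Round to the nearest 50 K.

3000 K

ln(t − 10) = (110 + 305.0) / 138.5 = 2.9964.
t − 10 = e^2.9964 = 20.013, so t = 30.013.
T = 100·t = 3001 K → 3000 K to the nearest 50 K.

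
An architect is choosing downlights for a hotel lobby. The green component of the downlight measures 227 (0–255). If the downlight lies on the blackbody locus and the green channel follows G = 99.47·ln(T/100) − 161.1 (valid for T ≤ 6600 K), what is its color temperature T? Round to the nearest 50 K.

ln t = (227 + 161.1) / 99.47 = 3.9017.
t = e^3.9017 = 49.485.
T = 100·t = 4949 K → 4950 K to the nearest 50 K.

4950 K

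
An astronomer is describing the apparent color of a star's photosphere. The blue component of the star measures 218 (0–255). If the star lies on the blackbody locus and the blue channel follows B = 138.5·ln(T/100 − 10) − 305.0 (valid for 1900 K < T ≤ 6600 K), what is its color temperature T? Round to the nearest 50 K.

5350 K

ln(t − 10) = (218 + 305.0) / 138.5 = 3.7762.
t − 10 = e^3.7762 = 43.649, so t = 53.649.
T = 100·t = 5365 K → 5350 K to the nearest 50 K.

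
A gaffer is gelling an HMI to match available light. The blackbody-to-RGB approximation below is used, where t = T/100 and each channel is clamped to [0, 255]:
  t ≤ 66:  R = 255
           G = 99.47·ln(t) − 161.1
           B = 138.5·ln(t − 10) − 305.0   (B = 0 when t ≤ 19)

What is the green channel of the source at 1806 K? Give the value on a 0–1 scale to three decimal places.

0.497

t = 1806/100 = 18.06; the t ≤ 66 branch applies.
G = 99.47·ln 18.06 − 161.1 = 99.47·2.8937 − 161.1 = 126.736.
On a 0–1 scale: 126.736/255 = 0.4970 → 0.497.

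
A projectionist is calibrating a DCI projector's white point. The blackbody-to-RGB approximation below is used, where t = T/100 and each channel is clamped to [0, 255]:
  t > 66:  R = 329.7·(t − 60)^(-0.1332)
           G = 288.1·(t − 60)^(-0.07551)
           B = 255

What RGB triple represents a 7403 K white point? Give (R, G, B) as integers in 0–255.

(232, 236, 255)

t = 7403/100 = 74.03; the t > 66 branch applies.
R = 329.7·(74.03 − 60)^(-0.1332) = 329.7·14.03^(-0.1332) = 329.7·0.70342 = 231.916.
G = 288.1·(74.03 − 60)^(-0.07551) = 288.1·14.03^(-0.07551) = 288.1·0.81919 = 236.009.
B = 255 by definition for t > 66.
Rounded: (232, 236, 255).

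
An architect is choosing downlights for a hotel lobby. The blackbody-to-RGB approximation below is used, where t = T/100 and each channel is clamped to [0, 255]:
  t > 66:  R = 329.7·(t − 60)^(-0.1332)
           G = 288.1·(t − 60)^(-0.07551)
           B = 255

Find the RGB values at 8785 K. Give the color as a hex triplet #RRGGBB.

#D4E0FF

t = 8785/100 = 87.85; the t > 66 branch applies.
R = 329.7·(87.85 − 60)^(-0.1332) = 329.7·27.85^(-0.1332) = 329.7·0.64202 = 211.674.
G = 288.1·(87.85 − 60)^(-0.07551) = 288.1·27.85^(-0.07551) = 288.1·0.77786 = 224.101.
B = 255 by definition for t > 66.
Rounded: (212, 224, 255).
In hex: #D4E0FF.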